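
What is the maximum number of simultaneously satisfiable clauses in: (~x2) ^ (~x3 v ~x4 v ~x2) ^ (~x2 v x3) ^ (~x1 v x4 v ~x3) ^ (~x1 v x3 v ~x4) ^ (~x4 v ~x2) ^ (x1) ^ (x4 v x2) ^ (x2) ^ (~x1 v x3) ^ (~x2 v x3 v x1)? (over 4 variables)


Enumerate all 16 truth assignments.
For each, count how many of the 11 clauses are satisfied.
The formula is not fully satisfiable, so the maximum is below 11.
Maximum simultaneously satisfiable clauses = 10.

10


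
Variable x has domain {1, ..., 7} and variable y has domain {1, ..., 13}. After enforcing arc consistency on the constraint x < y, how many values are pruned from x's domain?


For the constraint x < y, x needs a supporting value in y's domain.
x can be at most 12 (one less than y's maximum).
Valid x values from domain: 7 out of 7.
Pruned = 7 - 7 = 0.

0


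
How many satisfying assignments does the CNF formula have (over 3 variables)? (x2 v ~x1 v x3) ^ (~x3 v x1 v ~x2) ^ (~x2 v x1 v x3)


Enumerate all 8 truth assignments over 3 variables.
Test each against every clause.
Satisfying assignments found: 5.

5


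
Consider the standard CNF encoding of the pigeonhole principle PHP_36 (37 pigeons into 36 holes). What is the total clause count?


The PHP encoding has two parts:
1) At-least-one-hole clauses: 37 (one per pigeon, each with 36 literals).
2) At-most-one-pigeon-per-hole clauses: 36 holes * C(37,2) = 36 * 666 = 23976.
Total clauses = 37 + 23976 = 24013.

24013


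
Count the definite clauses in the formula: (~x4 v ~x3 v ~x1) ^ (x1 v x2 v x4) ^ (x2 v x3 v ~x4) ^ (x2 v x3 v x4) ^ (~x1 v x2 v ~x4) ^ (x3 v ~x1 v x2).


A definite clause has exactly one positive literal.
Clause 1: 0 positive -> not definite
Clause 2: 3 positive -> not definite
Clause 3: 2 positive -> not definite
Clause 4: 3 positive -> not definite
Clause 5: 1 positive -> definite
Clause 6: 2 positive -> not definite
Definite clause count = 1.

1


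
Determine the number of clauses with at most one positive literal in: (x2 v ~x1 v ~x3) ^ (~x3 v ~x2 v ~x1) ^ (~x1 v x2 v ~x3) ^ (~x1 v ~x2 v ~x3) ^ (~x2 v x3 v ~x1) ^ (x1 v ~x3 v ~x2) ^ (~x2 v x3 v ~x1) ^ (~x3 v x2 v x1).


A Horn clause has at most one positive literal.
Clause 1: 1 positive lit(s) -> Horn
Clause 2: 0 positive lit(s) -> Horn
Clause 3: 1 positive lit(s) -> Horn
Clause 4: 0 positive lit(s) -> Horn
Clause 5: 1 positive lit(s) -> Horn
Clause 6: 1 positive lit(s) -> Horn
Clause 7: 1 positive lit(s) -> Horn
Clause 8: 2 positive lit(s) -> not Horn
Total Horn clauses = 7.

7


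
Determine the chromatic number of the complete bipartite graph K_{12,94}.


K_{12,94} is bipartite by definition: the two parts are independent sets, with every edge crossing between them.
Color all vertices in one part with color 1 and all vertices in the other part with color 2.
Since the graph has at least one edge, one color does not suffice.
Chromatic number = 2.

2


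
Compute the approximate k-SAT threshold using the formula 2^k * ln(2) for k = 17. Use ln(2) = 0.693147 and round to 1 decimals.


Using the asymptotic formula: threshold ~ 2^k * ln(2).
2^17 = 131072.
131072 * 0.693147 = 90852.2.

90852.2


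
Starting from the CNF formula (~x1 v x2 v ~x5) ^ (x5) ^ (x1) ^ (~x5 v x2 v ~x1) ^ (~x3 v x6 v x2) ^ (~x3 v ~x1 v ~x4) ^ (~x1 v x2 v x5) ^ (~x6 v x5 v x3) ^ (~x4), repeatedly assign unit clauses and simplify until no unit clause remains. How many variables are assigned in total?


Unit propagation repeatedly assigns the literal in any unit clause, then simplifies.
Assignments in order: x5 = T, x1 = T, x2 = T, x4 = F.
No further unit clauses remain.
Total variables assigned = 4.

4


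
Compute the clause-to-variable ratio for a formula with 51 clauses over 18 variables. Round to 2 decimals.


Clause-to-variable ratio = clauses / variables.
51 / 18 = 2.83.

2.83


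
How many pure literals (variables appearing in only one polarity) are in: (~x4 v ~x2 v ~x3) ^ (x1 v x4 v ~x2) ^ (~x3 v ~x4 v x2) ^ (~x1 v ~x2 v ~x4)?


A pure literal appears in only one polarity across all clauses.
Pure literals: x3 (negative only).
Count = 1.

1


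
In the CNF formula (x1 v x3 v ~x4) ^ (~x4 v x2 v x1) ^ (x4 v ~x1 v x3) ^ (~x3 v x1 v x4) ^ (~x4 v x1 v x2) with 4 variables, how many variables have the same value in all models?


Find all satisfying assignments: 9 model(s).
Check which variables have the same value in every model.
No variable is fixed across all models.
Backbone size = 0.

0


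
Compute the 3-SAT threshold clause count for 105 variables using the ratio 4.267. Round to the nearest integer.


The 3-SAT phase transition occurs at approximately 4.267 clauses per variable.
m = 4.267 * 105 = 448.035.
Rounded to nearest integer: 448.

448


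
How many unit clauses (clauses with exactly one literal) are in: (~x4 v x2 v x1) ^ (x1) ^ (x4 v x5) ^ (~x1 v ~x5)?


A unit clause contains exactly one literal.
Unit clauses found: (x1).
Count = 1.

1


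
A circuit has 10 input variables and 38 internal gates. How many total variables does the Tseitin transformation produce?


The Tseitin transformation introduces one auxiliary variable per gate.
Total variables = inputs + gates = 10 + 38 = 48.

48


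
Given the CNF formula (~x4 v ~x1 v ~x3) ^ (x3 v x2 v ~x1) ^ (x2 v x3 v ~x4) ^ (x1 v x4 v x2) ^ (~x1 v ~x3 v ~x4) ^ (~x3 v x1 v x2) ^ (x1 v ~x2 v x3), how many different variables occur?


Identify each distinct variable in the formula.
Variables found: x1, x2, x3, x4.
Total distinct variables = 4.

4


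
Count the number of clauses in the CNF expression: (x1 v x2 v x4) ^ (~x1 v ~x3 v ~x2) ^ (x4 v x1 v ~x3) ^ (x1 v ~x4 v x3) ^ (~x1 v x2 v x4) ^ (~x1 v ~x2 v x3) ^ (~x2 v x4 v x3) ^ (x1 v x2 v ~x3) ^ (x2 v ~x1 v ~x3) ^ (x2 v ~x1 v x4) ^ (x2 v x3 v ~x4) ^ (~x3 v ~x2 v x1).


Each group enclosed in parentheses joined by ^ is one clause.
Counting the conjuncts: 12 clauses.

12


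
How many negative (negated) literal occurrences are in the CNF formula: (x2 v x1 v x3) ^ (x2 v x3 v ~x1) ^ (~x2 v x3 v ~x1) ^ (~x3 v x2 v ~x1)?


Scan each clause for negated literals.
Clause 1: 0 negative; Clause 2: 1 negative; Clause 3: 2 negative; Clause 4: 2 negative.
Total negative literal occurrences = 5.

5


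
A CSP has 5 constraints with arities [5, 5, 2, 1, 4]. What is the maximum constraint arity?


The arities are: 5, 5, 2, 1, 4.
Scan for the maximum value.
Maximum arity = 5.

5


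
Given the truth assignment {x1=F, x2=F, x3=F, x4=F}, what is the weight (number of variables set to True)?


The weight is the number of variables assigned True.
True variables: none.
Weight = 0.

0


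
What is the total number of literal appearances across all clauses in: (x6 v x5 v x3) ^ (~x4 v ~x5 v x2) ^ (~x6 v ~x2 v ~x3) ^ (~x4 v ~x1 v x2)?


Clause lengths: 3, 3, 3, 3.
Sum = 3 + 3 + 3 + 3 = 12.

12


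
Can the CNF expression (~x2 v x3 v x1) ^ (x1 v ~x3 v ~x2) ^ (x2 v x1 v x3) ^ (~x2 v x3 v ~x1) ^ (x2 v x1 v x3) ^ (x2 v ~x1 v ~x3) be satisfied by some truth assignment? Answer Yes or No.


Check all 8 possible truth assignments.
Number of satisfying assignments found: 3.
The formula is satisfiable.

Yes


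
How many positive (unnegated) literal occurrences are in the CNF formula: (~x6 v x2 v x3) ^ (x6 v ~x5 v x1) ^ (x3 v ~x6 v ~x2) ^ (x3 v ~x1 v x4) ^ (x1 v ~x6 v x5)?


Scan each clause for unnegated literals.
Clause 1: 2 positive; Clause 2: 2 positive; Clause 3: 1 positive; Clause 4: 2 positive; Clause 5: 2 positive.
Total positive literal occurrences = 9.

9


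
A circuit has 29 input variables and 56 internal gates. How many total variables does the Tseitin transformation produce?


The Tseitin transformation introduces one auxiliary variable per gate.
Total variables = inputs + gates = 29 + 56 = 85.

85


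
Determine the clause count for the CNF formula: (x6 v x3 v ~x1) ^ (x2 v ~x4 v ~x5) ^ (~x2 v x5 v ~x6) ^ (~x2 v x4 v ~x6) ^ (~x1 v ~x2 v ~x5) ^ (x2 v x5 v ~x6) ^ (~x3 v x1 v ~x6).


Each group enclosed in parentheses joined by ^ is one clause.
Counting the conjuncts: 7 clauses.

7


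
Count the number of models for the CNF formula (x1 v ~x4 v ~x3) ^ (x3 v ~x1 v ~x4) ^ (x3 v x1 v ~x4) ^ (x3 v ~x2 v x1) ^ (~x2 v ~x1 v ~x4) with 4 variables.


Enumerate all 16 truth assignments over 4 variables.
Test each against every clause.
Satisfying assignments found: 8.

8


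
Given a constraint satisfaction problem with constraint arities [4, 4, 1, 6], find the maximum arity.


The arities are: 4, 4, 1, 6.
Scan for the maximum value.
Maximum arity = 6.

6


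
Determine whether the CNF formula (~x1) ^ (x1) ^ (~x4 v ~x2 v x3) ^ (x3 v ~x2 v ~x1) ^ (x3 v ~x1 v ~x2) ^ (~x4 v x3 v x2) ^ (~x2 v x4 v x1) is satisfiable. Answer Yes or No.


Check all 16 possible truth assignments.
Number of satisfying assignments found: 0.
The formula is unsatisfiable.

No


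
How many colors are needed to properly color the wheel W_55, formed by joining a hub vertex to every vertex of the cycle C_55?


W_55 consists of the cycle C_55 together with a hub vertex adjacent to every cycle vertex.
The cycle C_55 needs 3 colors (odd cycle -> 3).
The hub is adjacent to every cycle vertex, so it must receive a new color distinct from all of them.
Chromatic number = 3 + 1 = 4.

4


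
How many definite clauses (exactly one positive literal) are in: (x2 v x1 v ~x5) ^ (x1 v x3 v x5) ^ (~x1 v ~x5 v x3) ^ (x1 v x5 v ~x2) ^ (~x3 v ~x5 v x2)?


A definite clause has exactly one positive literal.
Clause 1: 2 positive -> not definite
Clause 2: 3 positive -> not definite
Clause 3: 1 positive -> definite
Clause 4: 2 positive -> not definite
Clause 5: 1 positive -> definite
Definite clause count = 2.

2


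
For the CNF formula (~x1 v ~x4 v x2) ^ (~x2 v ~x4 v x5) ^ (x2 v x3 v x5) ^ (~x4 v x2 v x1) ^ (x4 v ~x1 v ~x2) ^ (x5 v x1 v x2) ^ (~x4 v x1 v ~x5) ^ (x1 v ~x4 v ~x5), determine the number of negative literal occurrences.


Scan each clause for negated literals.
Clause 1: 2 negative; Clause 2: 2 negative; Clause 3: 0 negative; Clause 4: 1 negative; Clause 5: 2 negative; Clause 6: 0 negative; Clause 7: 2 negative; Clause 8: 2 negative.
Total negative literal occurrences = 11.

11


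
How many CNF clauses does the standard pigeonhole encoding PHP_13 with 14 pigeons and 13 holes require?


The PHP encoding has two parts:
1) At-least-one-hole clauses: 14 (one per pigeon, each with 13 literals).
2) At-most-one-pigeon-per-hole clauses: 13 holes * C(14,2) = 13 * 91 = 1183.
Total clauses = 14 + 1183 = 1197.

1197


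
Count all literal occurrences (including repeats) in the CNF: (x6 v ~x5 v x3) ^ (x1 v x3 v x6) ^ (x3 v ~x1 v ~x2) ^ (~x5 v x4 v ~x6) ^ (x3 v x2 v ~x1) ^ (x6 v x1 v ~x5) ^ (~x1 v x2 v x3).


Clause lengths: 3, 3, 3, 3, 3, 3, 3.
Sum = 3 + 3 + 3 + 3 + 3 + 3 + 3 = 21.

21


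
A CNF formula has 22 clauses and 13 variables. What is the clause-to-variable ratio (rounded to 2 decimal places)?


Clause-to-variable ratio = clauses / variables.
22 / 13 = 1.69.

1.69


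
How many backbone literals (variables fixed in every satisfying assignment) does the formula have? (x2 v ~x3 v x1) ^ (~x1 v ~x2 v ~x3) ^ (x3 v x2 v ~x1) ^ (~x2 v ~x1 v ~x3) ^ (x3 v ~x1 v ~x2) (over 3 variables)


Find all satisfying assignments: 4 model(s).
Check which variables have the same value in every model.
No variable is fixed across all models.
Backbone size = 0.

0


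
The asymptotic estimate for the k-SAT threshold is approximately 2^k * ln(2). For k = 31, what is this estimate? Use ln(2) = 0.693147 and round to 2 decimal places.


Using the asymptotic formula: threshold ~ 2^k * ln(2).
2^31 = 2147483648.
2147483648 * 0.693147 = 1488521848.16.

1488521848.16


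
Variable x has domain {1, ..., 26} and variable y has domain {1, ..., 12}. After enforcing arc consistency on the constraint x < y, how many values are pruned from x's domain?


For the constraint x < y, x needs a supporting value in y's domain.
x can be at most 11 (one less than y's maximum).
Valid x values from domain: 11 out of 26.
Pruned = 26 - 11 = 15.

15


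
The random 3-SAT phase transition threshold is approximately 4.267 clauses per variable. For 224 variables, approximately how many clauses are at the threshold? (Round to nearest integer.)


The 3-SAT phase transition occurs at approximately 4.267 clauses per variable.
m = 4.267 * 224 = 955.808.
Rounded to nearest integer: 956.

956


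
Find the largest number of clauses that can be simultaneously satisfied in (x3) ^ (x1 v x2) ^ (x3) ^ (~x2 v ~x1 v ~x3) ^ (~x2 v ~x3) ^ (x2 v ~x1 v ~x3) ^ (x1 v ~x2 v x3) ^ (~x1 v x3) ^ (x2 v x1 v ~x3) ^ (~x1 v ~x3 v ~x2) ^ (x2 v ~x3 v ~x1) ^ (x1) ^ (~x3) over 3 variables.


Enumerate all 8 truth assignments.
For each, count how many of the 13 clauses are satisfied.
The formula is not fully satisfiable, so the maximum is below 13.
Maximum simultaneously satisfiable clauses = 10.

10


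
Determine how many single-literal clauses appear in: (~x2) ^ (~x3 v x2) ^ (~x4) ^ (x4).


A unit clause contains exactly one literal.
Unit clauses found: (~x2), (~x4), (x4).
Count = 3.

3


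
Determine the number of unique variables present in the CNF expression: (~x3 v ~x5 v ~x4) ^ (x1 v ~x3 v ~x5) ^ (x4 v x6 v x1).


Identify each distinct variable in the formula.
Variables found: x1, x3, x4, x5, x6.
Total distinct variables = 5.

5


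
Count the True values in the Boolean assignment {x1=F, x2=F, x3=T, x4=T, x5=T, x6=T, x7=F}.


The weight is the number of variables assigned True.
True variables: x3, x4, x5, x6.
Weight = 4.

4


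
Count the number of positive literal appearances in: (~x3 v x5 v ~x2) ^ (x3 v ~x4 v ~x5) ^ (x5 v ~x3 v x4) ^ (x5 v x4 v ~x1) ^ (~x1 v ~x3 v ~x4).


Scan each clause for unnegated literals.
Clause 1: 1 positive; Clause 2: 1 positive; Clause 3: 2 positive; Clause 4: 2 positive; Clause 5: 0 positive.
Total positive literal occurrences = 6.

6


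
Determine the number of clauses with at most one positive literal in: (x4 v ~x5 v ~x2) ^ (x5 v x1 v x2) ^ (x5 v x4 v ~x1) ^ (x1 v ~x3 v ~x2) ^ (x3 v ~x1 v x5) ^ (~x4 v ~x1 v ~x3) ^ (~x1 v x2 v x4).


A Horn clause has at most one positive literal.
Clause 1: 1 positive lit(s) -> Horn
Clause 2: 3 positive lit(s) -> not Horn
Clause 3: 2 positive lit(s) -> not Horn
Clause 4: 1 positive lit(s) -> Horn
Clause 5: 2 positive lit(s) -> not Horn
Clause 6: 0 positive lit(s) -> Horn
Clause 7: 2 positive lit(s) -> not Horn
Total Horn clauses = 3.

3


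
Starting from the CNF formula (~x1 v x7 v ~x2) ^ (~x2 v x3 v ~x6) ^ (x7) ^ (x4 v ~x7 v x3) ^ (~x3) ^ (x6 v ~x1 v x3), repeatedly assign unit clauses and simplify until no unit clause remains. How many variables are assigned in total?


Unit propagation repeatedly assigns the literal in any unit clause, then simplifies.
Assignments in order: x7 = T, x3 = F, x4 = T.
No further unit clauses remain.
Total variables assigned = 3.

3


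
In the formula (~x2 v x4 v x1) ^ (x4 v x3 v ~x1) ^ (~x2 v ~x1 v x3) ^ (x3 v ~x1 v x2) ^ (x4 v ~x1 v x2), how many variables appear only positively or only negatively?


A pure literal appears in only one polarity across all clauses.
Pure literals: x3 (positive only), x4 (positive only).
Count = 2.

2


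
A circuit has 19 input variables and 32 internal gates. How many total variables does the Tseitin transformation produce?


The Tseitin transformation introduces one auxiliary variable per gate.
Total variables = inputs + gates = 19 + 32 = 51.

51


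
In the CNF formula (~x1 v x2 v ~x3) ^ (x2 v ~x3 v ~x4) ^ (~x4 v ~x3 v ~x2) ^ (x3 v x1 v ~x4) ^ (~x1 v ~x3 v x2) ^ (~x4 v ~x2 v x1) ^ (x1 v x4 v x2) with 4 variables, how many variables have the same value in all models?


Find all satisfying assignments: 7 model(s).
Check which variables have the same value in every model.
No variable is fixed across all models.
Backbone size = 0.

0


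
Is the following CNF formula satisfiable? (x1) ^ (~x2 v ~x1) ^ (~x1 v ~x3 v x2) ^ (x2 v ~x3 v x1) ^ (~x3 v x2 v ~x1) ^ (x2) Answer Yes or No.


Check all 8 possible truth assignments.
Number of satisfying assignments found: 0.
The formula is unsatisfiable.

No


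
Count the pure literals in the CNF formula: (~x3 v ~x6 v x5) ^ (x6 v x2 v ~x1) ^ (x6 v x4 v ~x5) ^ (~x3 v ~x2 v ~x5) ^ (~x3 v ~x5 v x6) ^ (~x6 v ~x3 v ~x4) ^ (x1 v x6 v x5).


A pure literal appears in only one polarity across all clauses.
Pure literals: x3 (negative only).
Count = 1.

1


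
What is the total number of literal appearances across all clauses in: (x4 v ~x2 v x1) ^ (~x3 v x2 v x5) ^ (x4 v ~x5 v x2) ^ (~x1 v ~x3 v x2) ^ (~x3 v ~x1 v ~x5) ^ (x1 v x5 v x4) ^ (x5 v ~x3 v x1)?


Clause lengths: 3, 3, 3, 3, 3, 3, 3.
Sum = 3 + 3 + 3 + 3 + 3 + 3 + 3 = 21.

21


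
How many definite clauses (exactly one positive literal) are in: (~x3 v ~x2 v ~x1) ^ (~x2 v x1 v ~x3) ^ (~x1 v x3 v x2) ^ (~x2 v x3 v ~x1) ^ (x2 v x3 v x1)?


A definite clause has exactly one positive literal.
Clause 1: 0 positive -> not definite
Clause 2: 1 positive -> definite
Clause 3: 2 positive -> not definite
Clause 4: 1 positive -> definite
Clause 5: 3 positive -> not definite
Definite clause count = 2.

2


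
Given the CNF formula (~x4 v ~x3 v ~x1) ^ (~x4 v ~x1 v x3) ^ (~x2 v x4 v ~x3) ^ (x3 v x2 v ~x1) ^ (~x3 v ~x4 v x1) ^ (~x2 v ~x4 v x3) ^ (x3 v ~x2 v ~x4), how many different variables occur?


Identify each distinct variable in the formula.
Variables found: x1, x2, x3, x4.
Total distinct variables = 4.

4


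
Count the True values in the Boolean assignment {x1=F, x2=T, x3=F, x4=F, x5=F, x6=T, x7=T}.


The weight is the number of variables assigned True.
True variables: x2, x6, x7.
Weight = 3.

3


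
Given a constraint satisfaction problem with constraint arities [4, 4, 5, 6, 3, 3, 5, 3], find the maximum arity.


The arities are: 4, 4, 5, 6, 3, 3, 5, 3.
Scan for the maximum value.
Maximum arity = 6.

6


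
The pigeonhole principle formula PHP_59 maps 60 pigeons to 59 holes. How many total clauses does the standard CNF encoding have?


The PHP encoding has two parts:
1) At-least-one-hole clauses: 60 (one per pigeon, each with 59 literals).
2) At-most-one-pigeon-per-hole clauses: 59 holes * C(60,2) = 59 * 1770 = 104430.
Total clauses = 60 + 104430 = 104490.

104490


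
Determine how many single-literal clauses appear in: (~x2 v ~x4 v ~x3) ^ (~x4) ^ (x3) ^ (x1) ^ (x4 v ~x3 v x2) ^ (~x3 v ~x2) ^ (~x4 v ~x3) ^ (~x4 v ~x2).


A unit clause contains exactly one literal.
Unit clauses found: (~x4), (x3), (x1).
Count = 3.

3


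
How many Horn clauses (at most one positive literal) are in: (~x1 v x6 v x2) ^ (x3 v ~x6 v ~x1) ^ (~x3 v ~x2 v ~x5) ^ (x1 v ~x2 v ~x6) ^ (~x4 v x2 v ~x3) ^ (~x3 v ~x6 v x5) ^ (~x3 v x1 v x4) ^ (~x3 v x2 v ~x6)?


A Horn clause has at most one positive literal.
Clause 1: 2 positive lit(s) -> not Horn
Clause 2: 1 positive lit(s) -> Horn
Clause 3: 0 positive lit(s) -> Horn
Clause 4: 1 positive lit(s) -> Horn
Clause 5: 1 positive lit(s) -> Horn
Clause 6: 1 positive lit(s) -> Horn
Clause 7: 2 positive lit(s) -> not Horn
Clause 8: 1 positive lit(s) -> Horn
Total Horn clauses = 6.

6


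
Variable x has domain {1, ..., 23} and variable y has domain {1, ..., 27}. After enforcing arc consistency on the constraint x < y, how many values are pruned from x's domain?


For the constraint x < y, x needs a supporting value in y's domain.
x can be at most 26 (one less than y's maximum).
Valid x values from domain: 23 out of 23.
Pruned = 23 - 23 = 0.

0


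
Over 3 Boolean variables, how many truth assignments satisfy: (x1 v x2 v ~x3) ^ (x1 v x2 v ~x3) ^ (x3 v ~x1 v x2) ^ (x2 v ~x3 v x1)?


Enumerate all 8 truth assignments over 3 variables.
Test each against every clause.
Satisfying assignments found: 6.

6


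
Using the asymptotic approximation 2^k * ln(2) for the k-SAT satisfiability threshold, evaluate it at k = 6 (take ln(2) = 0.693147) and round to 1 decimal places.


Using the asymptotic formula: threshold ~ 2^k * ln(2).
2^6 = 64.
64 * 0.693147 = 44.4.

44.4


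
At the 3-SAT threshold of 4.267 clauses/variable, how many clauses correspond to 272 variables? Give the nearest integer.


The 3-SAT phase transition occurs at approximately 4.267 clauses per variable.
m = 4.267 * 272 = 1160.624.
Rounded to nearest integer: 1161.

1161


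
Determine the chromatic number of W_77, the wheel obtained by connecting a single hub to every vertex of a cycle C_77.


W_77 consists of the cycle C_77 together with a hub vertex adjacent to every cycle vertex.
The cycle C_77 needs 3 colors (odd cycle -> 3).
The hub is adjacent to every cycle vertex, so it must receive a new color distinct from all of them.
Chromatic number = 3 + 1 = 4.

4


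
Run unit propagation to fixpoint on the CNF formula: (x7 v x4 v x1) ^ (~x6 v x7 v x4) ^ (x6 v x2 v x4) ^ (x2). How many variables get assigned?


Unit propagation repeatedly assigns the literal in any unit clause, then simplifies.
Assignments in order: x2 = T.
No further unit clauses remain.
Total variables assigned = 1.

1


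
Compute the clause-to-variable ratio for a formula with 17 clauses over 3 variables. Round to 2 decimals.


Clause-to-variable ratio = clauses / variables.
17 / 3 = 5.67.

5.67


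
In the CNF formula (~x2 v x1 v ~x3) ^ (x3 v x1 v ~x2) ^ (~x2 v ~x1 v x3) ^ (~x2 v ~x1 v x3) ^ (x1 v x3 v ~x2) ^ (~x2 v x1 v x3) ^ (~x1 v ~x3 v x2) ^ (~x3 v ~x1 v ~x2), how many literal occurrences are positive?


Scan each clause for unnegated literals.
Clause 1: 1 positive; Clause 2: 2 positive; Clause 3: 1 positive; Clause 4: 1 positive; Clause 5: 2 positive; Clause 6: 2 positive; Clause 7: 1 positive; Clause 8: 0 positive.
Total positive literal occurrences = 10.

10


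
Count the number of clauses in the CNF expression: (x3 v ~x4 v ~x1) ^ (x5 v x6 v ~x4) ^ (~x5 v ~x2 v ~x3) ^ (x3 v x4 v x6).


Each group enclosed in parentheses joined by ^ is one clause.
Counting the conjuncts: 4 clauses.

4


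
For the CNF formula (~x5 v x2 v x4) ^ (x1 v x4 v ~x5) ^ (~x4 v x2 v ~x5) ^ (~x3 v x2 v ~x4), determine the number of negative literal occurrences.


Scan each clause for negated literals.
Clause 1: 1 negative; Clause 2: 1 negative; Clause 3: 2 negative; Clause 4: 2 negative.
Total negative literal occurrences = 6.

6


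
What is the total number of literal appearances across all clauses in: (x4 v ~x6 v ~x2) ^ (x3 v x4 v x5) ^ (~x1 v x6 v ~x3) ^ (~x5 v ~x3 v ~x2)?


Clause lengths: 3, 3, 3, 3.
Sum = 3 + 3 + 3 + 3 = 12.

12


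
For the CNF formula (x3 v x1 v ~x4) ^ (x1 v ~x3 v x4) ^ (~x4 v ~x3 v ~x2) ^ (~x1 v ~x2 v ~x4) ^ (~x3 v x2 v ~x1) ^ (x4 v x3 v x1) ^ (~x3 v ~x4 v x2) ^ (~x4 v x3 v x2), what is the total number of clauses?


Each group enclosed in parentheses joined by ^ is one clause.
Counting the conjuncts: 8 clauses.

8


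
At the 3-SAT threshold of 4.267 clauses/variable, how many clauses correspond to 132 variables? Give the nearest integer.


The 3-SAT phase transition occurs at approximately 4.267 clauses per variable.
m = 4.267 * 132 = 563.244.
Rounded to nearest integer: 563.

563


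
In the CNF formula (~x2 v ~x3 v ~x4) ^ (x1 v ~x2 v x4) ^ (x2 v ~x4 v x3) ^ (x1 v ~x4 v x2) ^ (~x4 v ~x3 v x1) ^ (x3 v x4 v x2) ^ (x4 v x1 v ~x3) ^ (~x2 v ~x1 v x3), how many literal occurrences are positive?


Scan each clause for unnegated literals.
Clause 1: 0 positive; Clause 2: 2 positive; Clause 3: 2 positive; Clause 4: 2 positive; Clause 5: 1 positive; Clause 6: 3 positive; Clause 7: 2 positive; Clause 8: 1 positive.
Total positive literal occurrences = 13.

13


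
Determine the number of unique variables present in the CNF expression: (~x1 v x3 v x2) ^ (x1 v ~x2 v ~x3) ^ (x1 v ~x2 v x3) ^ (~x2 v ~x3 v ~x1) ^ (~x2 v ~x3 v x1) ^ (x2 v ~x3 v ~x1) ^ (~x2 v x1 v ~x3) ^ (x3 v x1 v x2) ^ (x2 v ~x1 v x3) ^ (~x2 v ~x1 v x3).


Identify each distinct variable in the formula.
Variables found: x1, x2, x3.
Total distinct variables = 3.

3


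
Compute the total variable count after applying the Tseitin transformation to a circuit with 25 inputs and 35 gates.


The Tseitin transformation introduces one auxiliary variable per gate.
Total variables = inputs + gates = 25 + 35 = 60.

60


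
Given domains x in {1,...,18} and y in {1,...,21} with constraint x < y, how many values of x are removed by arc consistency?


For the constraint x < y, x needs a supporting value in y's domain.
x can be at most 20 (one less than y's maximum).
Valid x values from domain: 18 out of 18.
Pruned = 18 - 18 = 0.

0


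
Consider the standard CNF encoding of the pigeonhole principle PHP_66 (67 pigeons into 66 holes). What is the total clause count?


The PHP encoding has two parts:
1) At-least-one-hole clauses: 67 (one per pigeon, each with 66 literals).
2) At-most-one-pigeon-per-hole clauses: 66 holes * C(67,2) = 66 * 2211 = 145926.
Total clauses = 67 + 145926 = 145993.

145993


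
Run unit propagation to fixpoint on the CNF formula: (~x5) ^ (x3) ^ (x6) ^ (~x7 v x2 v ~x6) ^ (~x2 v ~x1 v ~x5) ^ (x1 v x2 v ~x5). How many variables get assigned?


Unit propagation repeatedly assigns the literal in any unit clause, then simplifies.
Assignments in order: x5 = F, x3 = T, x6 = T.
No further unit clauses remain.
Total variables assigned = 3.

3


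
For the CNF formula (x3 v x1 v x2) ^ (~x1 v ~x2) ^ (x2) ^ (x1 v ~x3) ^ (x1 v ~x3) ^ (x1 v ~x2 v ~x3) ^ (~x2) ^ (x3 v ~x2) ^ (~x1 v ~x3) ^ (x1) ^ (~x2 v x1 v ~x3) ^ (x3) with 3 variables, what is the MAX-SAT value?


Enumerate all 8 truth assignments.
For each, count how many of the 12 clauses are satisfied.
The formula is not fully satisfiable, so the maximum is below 12.
Maximum simultaneously satisfiable clauses = 10.

10


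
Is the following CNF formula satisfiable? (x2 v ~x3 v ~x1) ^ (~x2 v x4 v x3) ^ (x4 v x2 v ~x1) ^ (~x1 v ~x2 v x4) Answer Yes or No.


Check all 16 possible truth assignments.
Number of satisfying assignments found: 10.
The formula is satisfiable.

Yes


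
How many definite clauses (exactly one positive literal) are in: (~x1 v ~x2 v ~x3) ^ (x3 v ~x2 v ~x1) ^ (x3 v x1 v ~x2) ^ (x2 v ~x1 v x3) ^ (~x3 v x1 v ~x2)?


A definite clause has exactly one positive literal.
Clause 1: 0 positive -> not definite
Clause 2: 1 positive -> definite
Clause 3: 2 positive -> not definite
Clause 4: 2 positive -> not definite
Clause 5: 1 positive -> definite
Definite clause count = 2.

2


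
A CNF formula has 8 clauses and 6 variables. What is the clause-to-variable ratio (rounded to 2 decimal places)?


Clause-to-variable ratio = clauses / variables.
8 / 6 = 1.33.

1.33


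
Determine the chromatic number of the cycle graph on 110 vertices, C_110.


A cycle on an even number of vertices is bipartite: alternate two colors around the cycle.
Since 110 is even, two colors suffice, and at least two are needed because the graph has edges.
Chromatic number = 2.

2


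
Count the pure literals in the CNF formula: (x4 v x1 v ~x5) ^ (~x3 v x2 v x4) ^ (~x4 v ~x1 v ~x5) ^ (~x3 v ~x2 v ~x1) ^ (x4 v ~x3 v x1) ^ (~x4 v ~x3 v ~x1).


A pure literal appears in only one polarity across all clauses.
Pure literals: x3 (negative only), x5 (negative only).
Count = 2.

2


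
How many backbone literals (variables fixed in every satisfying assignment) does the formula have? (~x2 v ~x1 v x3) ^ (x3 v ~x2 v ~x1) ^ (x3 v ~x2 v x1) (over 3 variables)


Find all satisfying assignments: 6 model(s).
Check which variables have the same value in every model.
No variable is fixed across all models.
Backbone size = 0.

0


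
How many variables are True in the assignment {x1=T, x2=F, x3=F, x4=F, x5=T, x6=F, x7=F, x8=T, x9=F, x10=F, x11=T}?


The weight is the number of variables assigned True.
True variables: x1, x5, x8, x11.
Weight = 4.

4


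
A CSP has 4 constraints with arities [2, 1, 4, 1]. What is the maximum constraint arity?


The arities are: 2, 1, 4, 1.
Scan for the maximum value.
Maximum arity = 4.

4


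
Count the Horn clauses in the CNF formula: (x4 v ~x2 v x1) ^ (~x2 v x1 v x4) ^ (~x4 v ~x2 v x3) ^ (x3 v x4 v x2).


A Horn clause has at most one positive literal.
Clause 1: 2 positive lit(s) -> not Horn
Clause 2: 2 positive lit(s) -> not Horn
Clause 3: 1 positive lit(s) -> Horn
Clause 4: 3 positive lit(s) -> not Horn
Total Horn clauses = 1.

1


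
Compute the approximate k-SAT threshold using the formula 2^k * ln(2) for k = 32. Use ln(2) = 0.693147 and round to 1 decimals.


Using the asymptotic formula: threshold ~ 2^k * ln(2).
2^32 = 4294967296.
4294967296 * 0.693147 = 2977043696.3.

2977043696.3


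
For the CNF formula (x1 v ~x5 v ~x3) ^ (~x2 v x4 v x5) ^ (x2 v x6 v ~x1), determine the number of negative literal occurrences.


Scan each clause for negated literals.
Clause 1: 2 negative; Clause 2: 1 negative; Clause 3: 1 negative.
Total negative literal occurrences = 4.

4


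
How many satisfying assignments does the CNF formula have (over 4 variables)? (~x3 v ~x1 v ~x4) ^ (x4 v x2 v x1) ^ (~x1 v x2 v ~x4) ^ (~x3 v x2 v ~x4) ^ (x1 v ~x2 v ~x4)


Enumerate all 16 truth assignments over 4 variables.
Test each against every clause.
Satisfying assignments found: 8.

8


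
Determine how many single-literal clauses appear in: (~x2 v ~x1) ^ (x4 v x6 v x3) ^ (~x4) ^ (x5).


A unit clause contains exactly one literal.
Unit clauses found: (~x4), (x5).
Count = 2.

2


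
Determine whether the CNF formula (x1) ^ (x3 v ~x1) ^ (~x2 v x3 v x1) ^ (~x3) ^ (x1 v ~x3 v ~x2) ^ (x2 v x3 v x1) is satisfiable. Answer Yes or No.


Check all 8 possible truth assignments.
Number of satisfying assignments found: 0.
The formula is unsatisfiable.

No


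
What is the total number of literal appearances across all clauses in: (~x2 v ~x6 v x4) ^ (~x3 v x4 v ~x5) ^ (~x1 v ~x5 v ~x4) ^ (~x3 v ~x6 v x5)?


Clause lengths: 3, 3, 3, 3.
Sum = 3 + 3 + 3 + 3 = 12.

12


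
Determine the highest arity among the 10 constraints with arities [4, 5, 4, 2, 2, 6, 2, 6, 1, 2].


The arities are: 4, 5, 4, 2, 2, 6, 2, 6, 1, 2.
Scan for the maximum value.
Maximum arity = 6.

6


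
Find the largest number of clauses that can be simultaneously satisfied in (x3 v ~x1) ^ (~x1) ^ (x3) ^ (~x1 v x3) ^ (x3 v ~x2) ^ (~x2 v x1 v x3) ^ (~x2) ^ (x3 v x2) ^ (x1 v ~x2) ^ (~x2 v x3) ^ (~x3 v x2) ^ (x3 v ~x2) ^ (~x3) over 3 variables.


Enumerate all 8 truth assignments.
For each, count how many of the 13 clauses are satisfied.
The formula is not fully satisfiable, so the maximum is below 13.
Maximum simultaneously satisfiable clauses = 11.

11


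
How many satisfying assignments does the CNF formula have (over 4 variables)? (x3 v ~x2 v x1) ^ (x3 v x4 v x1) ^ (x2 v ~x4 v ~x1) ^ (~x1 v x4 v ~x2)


Enumerate all 16 truth assignments over 4 variables.
Test each against every clause.
Satisfying assignments found: 9.

9


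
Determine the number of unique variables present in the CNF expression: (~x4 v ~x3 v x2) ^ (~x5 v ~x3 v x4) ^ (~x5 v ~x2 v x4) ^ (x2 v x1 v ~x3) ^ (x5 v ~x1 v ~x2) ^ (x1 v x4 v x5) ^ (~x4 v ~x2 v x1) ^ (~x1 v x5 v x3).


Identify each distinct variable in the formula.
Variables found: x1, x2, x3, x4, x5.
Total distinct variables = 5.

5


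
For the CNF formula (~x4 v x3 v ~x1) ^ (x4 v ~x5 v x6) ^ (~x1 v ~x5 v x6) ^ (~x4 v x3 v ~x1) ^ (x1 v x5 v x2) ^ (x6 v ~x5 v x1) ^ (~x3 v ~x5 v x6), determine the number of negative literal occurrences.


Scan each clause for negated literals.
Clause 1: 2 negative; Clause 2: 1 negative; Clause 3: 2 negative; Clause 4: 2 negative; Clause 5: 0 negative; Clause 6: 1 negative; Clause 7: 2 negative.
Total negative literal occurrences = 10.

10


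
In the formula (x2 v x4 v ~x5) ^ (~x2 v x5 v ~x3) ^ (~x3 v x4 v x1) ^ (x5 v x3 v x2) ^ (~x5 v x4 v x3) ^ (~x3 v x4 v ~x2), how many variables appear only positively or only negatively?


A pure literal appears in only one polarity across all clauses.
Pure literals: x1 (positive only), x4 (positive only).
Count = 2.

2


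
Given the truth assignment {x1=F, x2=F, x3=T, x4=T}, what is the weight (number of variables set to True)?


The weight is the number of variables assigned True.
True variables: x3, x4.
Weight = 2.

2


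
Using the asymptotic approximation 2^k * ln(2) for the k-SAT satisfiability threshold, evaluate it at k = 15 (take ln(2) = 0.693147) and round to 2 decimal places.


Using the asymptotic formula: threshold ~ 2^k * ln(2).
2^15 = 32768.
32768 * 0.693147 = 22713.04.

22713.04


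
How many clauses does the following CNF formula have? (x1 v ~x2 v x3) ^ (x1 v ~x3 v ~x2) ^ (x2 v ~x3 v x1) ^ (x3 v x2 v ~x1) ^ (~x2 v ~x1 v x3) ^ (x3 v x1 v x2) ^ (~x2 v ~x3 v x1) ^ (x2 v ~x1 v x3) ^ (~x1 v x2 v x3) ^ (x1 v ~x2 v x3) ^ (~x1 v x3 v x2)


Each group enclosed in parentheses joined by ^ is one clause.
Counting the conjuncts: 11 clauses.

11


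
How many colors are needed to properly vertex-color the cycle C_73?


An odd cycle cannot be 2-colored: alternating two colors around the cycle returns to the start with a conflict.
Since 73 is odd, three colors are required (and three suffice).
Chromatic number = 3.

3


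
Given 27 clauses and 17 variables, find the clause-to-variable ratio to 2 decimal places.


Clause-to-variable ratio = clauses / variables.
27 / 17 = 1.59.

1.59


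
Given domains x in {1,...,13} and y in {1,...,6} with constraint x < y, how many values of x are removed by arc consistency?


For the constraint x < y, x needs a supporting value in y's domain.
x can be at most 5 (one less than y's maximum).
Valid x values from domain: 5 out of 13.
Pruned = 13 - 5 = 8.

8


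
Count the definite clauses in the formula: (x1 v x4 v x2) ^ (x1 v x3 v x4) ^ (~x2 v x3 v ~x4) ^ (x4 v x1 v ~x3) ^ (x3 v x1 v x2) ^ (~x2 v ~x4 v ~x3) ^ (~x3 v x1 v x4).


A definite clause has exactly one positive literal.
Clause 1: 3 positive -> not definite
Clause 2: 3 positive -> not definite
Clause 3: 1 positive -> definite
Clause 4: 2 positive -> not definite
Clause 5: 3 positive -> not definite
Clause 6: 0 positive -> not definite
Clause 7: 2 positive -> not definite
Definite clause count = 1.

1


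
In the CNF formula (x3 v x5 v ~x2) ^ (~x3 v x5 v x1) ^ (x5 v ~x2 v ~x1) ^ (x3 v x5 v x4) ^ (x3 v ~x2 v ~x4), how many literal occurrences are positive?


Scan each clause for unnegated literals.
Clause 1: 2 positive; Clause 2: 2 positive; Clause 3: 1 positive; Clause 4: 3 positive; Clause 5: 1 positive.
Total positive literal occurrences = 9.

9


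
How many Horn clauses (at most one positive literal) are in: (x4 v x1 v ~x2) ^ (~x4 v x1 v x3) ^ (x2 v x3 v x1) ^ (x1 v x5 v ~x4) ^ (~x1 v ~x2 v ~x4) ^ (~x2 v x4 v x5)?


A Horn clause has at most one positive literal.
Clause 1: 2 positive lit(s) -> not Horn
Clause 2: 2 positive lit(s) -> not Horn
Clause 3: 3 positive lit(s) -> not Horn
Clause 4: 2 positive lit(s) -> not Horn
Clause 5: 0 positive lit(s) -> Horn
Clause 6: 2 positive lit(s) -> not Horn
Total Horn clauses = 1.

1


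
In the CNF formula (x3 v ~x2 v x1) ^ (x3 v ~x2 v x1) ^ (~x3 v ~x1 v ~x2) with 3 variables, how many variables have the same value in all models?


Find all satisfying assignments: 6 model(s).
Check which variables have the same value in every model.
No variable is fixed across all models.
Backbone size = 0.

0


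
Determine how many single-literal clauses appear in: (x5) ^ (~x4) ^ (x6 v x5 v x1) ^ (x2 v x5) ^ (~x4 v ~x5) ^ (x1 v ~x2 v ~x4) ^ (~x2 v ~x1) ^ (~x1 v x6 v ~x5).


A unit clause contains exactly one literal.
Unit clauses found: (x5), (~x4).
Count = 2.

2


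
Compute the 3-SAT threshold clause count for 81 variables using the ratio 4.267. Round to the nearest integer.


The 3-SAT phase transition occurs at approximately 4.267 clauses per variable.
m = 4.267 * 81 = 345.627.
Rounded to nearest integer: 346.

346


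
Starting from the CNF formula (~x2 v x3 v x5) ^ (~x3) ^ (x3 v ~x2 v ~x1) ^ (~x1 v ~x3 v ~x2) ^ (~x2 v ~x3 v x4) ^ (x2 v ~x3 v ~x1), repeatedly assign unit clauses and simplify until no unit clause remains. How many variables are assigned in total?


Unit propagation repeatedly assigns the literal in any unit clause, then simplifies.
Assignments in order: x3 = F.
No further unit clauses remain.
Total variables assigned = 1.

1


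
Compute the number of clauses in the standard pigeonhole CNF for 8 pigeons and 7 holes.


The PHP encoding has two parts:
1) At-least-one-hole clauses: 8 (one per pigeon, each with 7 literals).
2) At-most-one-pigeon-per-hole clauses: 7 holes * C(8,2) = 7 * 28 = 196.
Total clauses = 8 + 196 = 204.

204


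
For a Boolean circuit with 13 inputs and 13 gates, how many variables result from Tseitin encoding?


The Tseitin transformation introduces one auxiliary variable per gate.
Total variables = inputs + gates = 13 + 13 = 26.

26


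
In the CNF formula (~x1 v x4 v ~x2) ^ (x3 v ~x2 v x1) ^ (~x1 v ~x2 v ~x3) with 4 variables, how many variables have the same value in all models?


Find all satisfying assignments: 11 model(s).
Check which variables have the same value in every model.
No variable is fixed across all models.
Backbone size = 0.

0


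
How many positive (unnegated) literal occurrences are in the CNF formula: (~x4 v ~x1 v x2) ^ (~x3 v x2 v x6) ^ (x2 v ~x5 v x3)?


Scan each clause for unnegated literals.
Clause 1: 1 positive; Clause 2: 2 positive; Clause 3: 2 positive.
Total positive literal occurrences = 5.

5


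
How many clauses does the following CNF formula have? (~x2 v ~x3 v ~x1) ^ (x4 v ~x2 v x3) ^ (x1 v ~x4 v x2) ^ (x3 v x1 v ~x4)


Each group enclosed in parentheses joined by ^ is one clause.
Counting the conjuncts: 4 clauses.

4


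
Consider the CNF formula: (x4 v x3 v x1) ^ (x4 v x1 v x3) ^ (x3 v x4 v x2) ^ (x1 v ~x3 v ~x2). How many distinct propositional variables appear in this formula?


Identify each distinct variable in the formula.
Variables found: x1, x2, x3, x4.
Total distinct variables = 4.

4


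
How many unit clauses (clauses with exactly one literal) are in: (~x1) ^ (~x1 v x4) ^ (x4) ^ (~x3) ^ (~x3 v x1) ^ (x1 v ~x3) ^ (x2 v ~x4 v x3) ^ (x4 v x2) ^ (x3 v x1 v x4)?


A unit clause contains exactly one literal.
Unit clauses found: (~x1), (x4), (~x3).
Count = 3.

3


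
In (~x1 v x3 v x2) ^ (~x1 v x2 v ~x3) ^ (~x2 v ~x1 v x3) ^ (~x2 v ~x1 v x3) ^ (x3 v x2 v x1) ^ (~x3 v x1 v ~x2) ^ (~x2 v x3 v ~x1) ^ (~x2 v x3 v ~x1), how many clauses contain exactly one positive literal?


A definite clause has exactly one positive literal.
Clause 1: 2 positive -> not definite
Clause 2: 1 positive -> definite
Clause 3: 1 positive -> definite
Clause 4: 1 positive -> definite
Clause 5: 3 positive -> not definite
Clause 6: 1 positive -> definite
Clause 7: 1 positive -> definite
Clause 8: 1 positive -> definite
Definite clause count = 6.

6


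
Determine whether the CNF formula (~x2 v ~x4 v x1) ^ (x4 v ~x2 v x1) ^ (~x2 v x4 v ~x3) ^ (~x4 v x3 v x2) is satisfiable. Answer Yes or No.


Check all 16 possible truth assignments.
Number of satisfying assignments found: 9.
The formula is satisfiable.

Yes


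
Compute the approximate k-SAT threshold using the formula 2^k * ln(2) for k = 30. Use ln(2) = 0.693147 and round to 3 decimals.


Using the asymptotic formula: threshold ~ 2^k * ln(2).
2^30 = 1073741824.
1073741824 * 0.693147 = 744260924.08.

744260924.08


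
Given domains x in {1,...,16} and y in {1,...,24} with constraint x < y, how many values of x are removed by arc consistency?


For the constraint x < y, x needs a supporting value in y's domain.
x can be at most 23 (one less than y's maximum).
Valid x values from domain: 16 out of 16.
Pruned = 16 - 16 = 0.

0


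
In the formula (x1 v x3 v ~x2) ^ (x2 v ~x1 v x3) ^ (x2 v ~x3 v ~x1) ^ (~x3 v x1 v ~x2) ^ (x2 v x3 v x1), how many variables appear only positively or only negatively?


A pure literal appears in only one polarity across all clauses.
No pure literals found.
Count = 0.

0


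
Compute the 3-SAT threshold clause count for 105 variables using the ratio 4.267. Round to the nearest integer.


The 3-SAT phase transition occurs at approximately 4.267 clauses per variable.
m = 4.267 * 105 = 448.035.
Rounded to nearest integer: 448.

448
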